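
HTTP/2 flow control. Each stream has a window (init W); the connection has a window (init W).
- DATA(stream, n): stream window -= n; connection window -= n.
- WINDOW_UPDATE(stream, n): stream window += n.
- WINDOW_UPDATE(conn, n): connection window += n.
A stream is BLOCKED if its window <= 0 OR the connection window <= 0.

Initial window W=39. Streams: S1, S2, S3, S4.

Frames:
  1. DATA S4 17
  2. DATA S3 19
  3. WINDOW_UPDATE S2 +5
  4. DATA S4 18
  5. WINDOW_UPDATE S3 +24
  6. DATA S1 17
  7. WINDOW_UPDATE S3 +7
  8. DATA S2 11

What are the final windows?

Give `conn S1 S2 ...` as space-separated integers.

Op 1: conn=22 S1=39 S2=39 S3=39 S4=22 blocked=[]
Op 2: conn=3 S1=39 S2=39 S3=20 S4=22 blocked=[]
Op 3: conn=3 S1=39 S2=44 S3=20 S4=22 blocked=[]
Op 4: conn=-15 S1=39 S2=44 S3=20 S4=4 blocked=[1, 2, 3, 4]
Op 5: conn=-15 S1=39 S2=44 S3=44 S4=4 blocked=[1, 2, 3, 4]
Op 6: conn=-32 S1=22 S2=44 S3=44 S4=4 blocked=[1, 2, 3, 4]
Op 7: conn=-32 S1=22 S2=44 S3=51 S4=4 blocked=[1, 2, 3, 4]
Op 8: conn=-43 S1=22 S2=33 S3=51 S4=4 blocked=[1, 2, 3, 4]

Answer: -43 22 33 51 4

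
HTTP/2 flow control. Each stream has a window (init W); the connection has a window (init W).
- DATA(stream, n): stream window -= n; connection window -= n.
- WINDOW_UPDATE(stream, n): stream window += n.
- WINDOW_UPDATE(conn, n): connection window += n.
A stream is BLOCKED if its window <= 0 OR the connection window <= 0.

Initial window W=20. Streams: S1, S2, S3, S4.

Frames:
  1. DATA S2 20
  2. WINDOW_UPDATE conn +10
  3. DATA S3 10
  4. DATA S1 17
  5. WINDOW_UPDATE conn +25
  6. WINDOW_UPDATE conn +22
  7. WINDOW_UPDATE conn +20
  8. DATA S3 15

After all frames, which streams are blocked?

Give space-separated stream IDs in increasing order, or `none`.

Op 1: conn=0 S1=20 S2=0 S3=20 S4=20 blocked=[1, 2, 3, 4]
Op 2: conn=10 S1=20 S2=0 S3=20 S4=20 blocked=[2]
Op 3: conn=0 S1=20 S2=0 S3=10 S4=20 blocked=[1, 2, 3, 4]
Op 4: conn=-17 S1=3 S2=0 S3=10 S4=20 blocked=[1, 2, 3, 4]
Op 5: conn=8 S1=3 S2=0 S3=10 S4=20 blocked=[2]
Op 6: conn=30 S1=3 S2=0 S3=10 S4=20 blocked=[2]
Op 7: conn=50 S1=3 S2=0 S3=10 S4=20 blocked=[2]
Op 8: conn=35 S1=3 S2=0 S3=-5 S4=20 blocked=[2, 3]

Answer: S2 S3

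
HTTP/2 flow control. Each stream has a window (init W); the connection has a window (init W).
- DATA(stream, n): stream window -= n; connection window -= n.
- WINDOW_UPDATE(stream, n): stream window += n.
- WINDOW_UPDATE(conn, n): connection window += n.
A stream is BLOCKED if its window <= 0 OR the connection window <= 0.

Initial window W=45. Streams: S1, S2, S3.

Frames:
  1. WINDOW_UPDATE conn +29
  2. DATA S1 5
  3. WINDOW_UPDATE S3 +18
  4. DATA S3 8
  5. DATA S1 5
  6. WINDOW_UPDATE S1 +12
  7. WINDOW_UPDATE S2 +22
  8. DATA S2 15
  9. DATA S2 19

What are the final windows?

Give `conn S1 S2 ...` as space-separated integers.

Op 1: conn=74 S1=45 S2=45 S3=45 blocked=[]
Op 2: conn=69 S1=40 S2=45 S3=45 blocked=[]
Op 3: conn=69 S1=40 S2=45 S3=63 blocked=[]
Op 4: conn=61 S1=40 S2=45 S3=55 blocked=[]
Op 5: conn=56 S1=35 S2=45 S3=55 blocked=[]
Op 6: conn=56 S1=47 S2=45 S3=55 blocked=[]
Op 7: conn=56 S1=47 S2=67 S3=55 blocked=[]
Op 8: conn=41 S1=47 S2=52 S3=55 blocked=[]
Op 9: conn=22 S1=47 S2=33 S3=55 blocked=[]

Answer: 22 47 33 55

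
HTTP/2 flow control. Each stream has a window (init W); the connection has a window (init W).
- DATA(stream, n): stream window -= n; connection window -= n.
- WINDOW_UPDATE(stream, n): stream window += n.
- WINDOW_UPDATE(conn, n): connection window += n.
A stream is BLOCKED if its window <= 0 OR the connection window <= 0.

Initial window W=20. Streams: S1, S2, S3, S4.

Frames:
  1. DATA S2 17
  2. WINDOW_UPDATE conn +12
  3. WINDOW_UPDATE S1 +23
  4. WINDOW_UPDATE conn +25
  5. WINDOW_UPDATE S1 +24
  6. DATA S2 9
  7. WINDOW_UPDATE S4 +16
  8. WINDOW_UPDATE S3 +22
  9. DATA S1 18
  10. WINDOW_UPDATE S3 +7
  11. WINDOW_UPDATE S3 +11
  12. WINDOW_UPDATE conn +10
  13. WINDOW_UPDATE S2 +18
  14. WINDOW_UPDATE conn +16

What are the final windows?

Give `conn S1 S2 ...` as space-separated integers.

Op 1: conn=3 S1=20 S2=3 S3=20 S4=20 blocked=[]
Op 2: conn=15 S1=20 S2=3 S3=20 S4=20 blocked=[]
Op 3: conn=15 S1=43 S2=3 S3=20 S4=20 blocked=[]
Op 4: conn=40 S1=43 S2=3 S3=20 S4=20 blocked=[]
Op 5: conn=40 S1=67 S2=3 S3=20 S4=20 blocked=[]
Op 6: conn=31 S1=67 S2=-6 S3=20 S4=20 blocked=[2]
Op 7: conn=31 S1=67 S2=-6 S3=20 S4=36 blocked=[2]
Op 8: conn=31 S1=67 S2=-6 S3=42 S4=36 blocked=[2]
Op 9: conn=13 S1=49 S2=-6 S3=42 S4=36 blocked=[2]
Op 10: conn=13 S1=49 S2=-6 S3=49 S4=36 blocked=[2]
Op 11: conn=13 S1=49 S2=-6 S3=60 S4=36 blocked=[2]
Op 12: conn=23 S1=49 S2=-6 S3=60 S4=36 blocked=[2]
Op 13: conn=23 S1=49 S2=12 S3=60 S4=36 blocked=[]
Op 14: conn=39 S1=49 S2=12 S3=60 S4=36 blocked=[]

Answer: 39 49 12 60 36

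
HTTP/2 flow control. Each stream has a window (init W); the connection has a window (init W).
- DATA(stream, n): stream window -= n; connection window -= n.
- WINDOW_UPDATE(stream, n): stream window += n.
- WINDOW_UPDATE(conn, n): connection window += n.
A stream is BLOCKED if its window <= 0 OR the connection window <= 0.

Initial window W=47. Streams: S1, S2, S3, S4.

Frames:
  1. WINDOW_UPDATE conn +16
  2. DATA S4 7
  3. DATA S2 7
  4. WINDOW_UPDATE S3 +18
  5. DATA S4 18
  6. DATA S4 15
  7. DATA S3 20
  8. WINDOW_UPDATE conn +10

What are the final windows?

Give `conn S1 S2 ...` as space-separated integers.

Answer: 6 47 40 45 7

Derivation:
Op 1: conn=63 S1=47 S2=47 S3=47 S4=47 blocked=[]
Op 2: conn=56 S1=47 S2=47 S3=47 S4=40 blocked=[]
Op 3: conn=49 S1=47 S2=40 S3=47 S4=40 blocked=[]
Op 4: conn=49 S1=47 S2=40 S3=65 S4=40 blocked=[]
Op 5: conn=31 S1=47 S2=40 S3=65 S4=22 blocked=[]
Op 6: conn=16 S1=47 S2=40 S3=65 S4=7 blocked=[]
Op 7: conn=-4 S1=47 S2=40 S3=45 S4=7 blocked=[1, 2, 3, 4]
Op 8: conn=6 S1=47 S2=40 S3=45 S4=7 blocked=[]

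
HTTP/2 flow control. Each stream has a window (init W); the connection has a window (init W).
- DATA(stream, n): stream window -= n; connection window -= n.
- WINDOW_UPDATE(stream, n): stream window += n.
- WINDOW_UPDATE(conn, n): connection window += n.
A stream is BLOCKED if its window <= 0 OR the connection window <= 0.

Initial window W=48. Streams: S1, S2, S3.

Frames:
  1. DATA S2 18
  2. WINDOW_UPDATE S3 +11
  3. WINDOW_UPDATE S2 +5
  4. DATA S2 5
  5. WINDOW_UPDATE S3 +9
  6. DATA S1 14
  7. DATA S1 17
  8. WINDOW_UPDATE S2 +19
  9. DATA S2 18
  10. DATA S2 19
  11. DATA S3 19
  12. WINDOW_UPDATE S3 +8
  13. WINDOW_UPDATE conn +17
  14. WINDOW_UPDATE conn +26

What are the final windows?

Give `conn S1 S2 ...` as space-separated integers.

Op 1: conn=30 S1=48 S2=30 S3=48 blocked=[]
Op 2: conn=30 S1=48 S2=30 S3=59 blocked=[]
Op 3: conn=30 S1=48 S2=35 S3=59 blocked=[]
Op 4: conn=25 S1=48 S2=30 S3=59 blocked=[]
Op 5: conn=25 S1=48 S2=30 S3=68 blocked=[]
Op 6: conn=11 S1=34 S2=30 S3=68 blocked=[]
Op 7: conn=-6 S1=17 S2=30 S3=68 blocked=[1, 2, 3]
Op 8: conn=-6 S1=17 S2=49 S3=68 blocked=[1, 2, 3]
Op 9: conn=-24 S1=17 S2=31 S3=68 blocked=[1, 2, 3]
Op 10: conn=-43 S1=17 S2=12 S3=68 blocked=[1, 2, 3]
Op 11: conn=-62 S1=17 S2=12 S3=49 blocked=[1, 2, 3]
Op 12: conn=-62 S1=17 S2=12 S3=57 blocked=[1, 2, 3]
Op 13: conn=-45 S1=17 S2=12 S3=57 blocked=[1, 2, 3]
Op 14: conn=-19 S1=17 S2=12 S3=57 blocked=[1, 2, 3]

Answer: -19 17 12 57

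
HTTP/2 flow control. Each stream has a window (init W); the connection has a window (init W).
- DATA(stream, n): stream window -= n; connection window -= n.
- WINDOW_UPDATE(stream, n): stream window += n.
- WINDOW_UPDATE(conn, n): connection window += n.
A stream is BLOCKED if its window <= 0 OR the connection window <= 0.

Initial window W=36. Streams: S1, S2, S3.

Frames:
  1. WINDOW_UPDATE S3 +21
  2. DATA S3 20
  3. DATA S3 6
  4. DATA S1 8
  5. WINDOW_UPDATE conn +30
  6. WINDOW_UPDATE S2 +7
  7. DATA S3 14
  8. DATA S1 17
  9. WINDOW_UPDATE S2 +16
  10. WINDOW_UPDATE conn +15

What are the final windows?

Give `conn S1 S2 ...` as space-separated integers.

Op 1: conn=36 S1=36 S2=36 S3=57 blocked=[]
Op 2: conn=16 S1=36 S2=36 S3=37 blocked=[]
Op 3: conn=10 S1=36 S2=36 S3=31 blocked=[]
Op 4: conn=2 S1=28 S2=36 S3=31 blocked=[]
Op 5: conn=32 S1=28 S2=36 S3=31 blocked=[]
Op 6: conn=32 S1=28 S2=43 S3=31 blocked=[]
Op 7: conn=18 S1=28 S2=43 S3=17 blocked=[]
Op 8: conn=1 S1=11 S2=43 S3=17 blocked=[]
Op 9: conn=1 S1=11 S2=59 S3=17 blocked=[]
Op 10: conn=16 S1=11 S2=59 S3=17 blocked=[]

Answer: 16 11 59 17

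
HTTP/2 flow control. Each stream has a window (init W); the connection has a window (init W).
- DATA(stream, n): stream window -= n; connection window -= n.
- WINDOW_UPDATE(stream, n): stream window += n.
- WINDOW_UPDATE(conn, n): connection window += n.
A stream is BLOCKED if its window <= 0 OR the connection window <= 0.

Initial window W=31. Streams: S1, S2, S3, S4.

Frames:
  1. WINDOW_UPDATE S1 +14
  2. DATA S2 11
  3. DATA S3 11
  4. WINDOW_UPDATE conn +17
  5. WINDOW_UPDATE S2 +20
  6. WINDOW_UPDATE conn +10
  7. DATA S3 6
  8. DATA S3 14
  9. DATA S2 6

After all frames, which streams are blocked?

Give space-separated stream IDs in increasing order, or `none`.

Op 1: conn=31 S1=45 S2=31 S3=31 S4=31 blocked=[]
Op 2: conn=20 S1=45 S2=20 S3=31 S4=31 blocked=[]
Op 3: conn=9 S1=45 S2=20 S3=20 S4=31 blocked=[]
Op 4: conn=26 S1=45 S2=20 S3=20 S4=31 blocked=[]
Op 5: conn=26 S1=45 S2=40 S3=20 S4=31 blocked=[]
Op 6: conn=36 S1=45 S2=40 S3=20 S4=31 blocked=[]
Op 7: conn=30 S1=45 S2=40 S3=14 S4=31 blocked=[]
Op 8: conn=16 S1=45 S2=40 S3=0 S4=31 blocked=[3]
Op 9: conn=10 S1=45 S2=34 S3=0 S4=31 blocked=[3]

Answer: S3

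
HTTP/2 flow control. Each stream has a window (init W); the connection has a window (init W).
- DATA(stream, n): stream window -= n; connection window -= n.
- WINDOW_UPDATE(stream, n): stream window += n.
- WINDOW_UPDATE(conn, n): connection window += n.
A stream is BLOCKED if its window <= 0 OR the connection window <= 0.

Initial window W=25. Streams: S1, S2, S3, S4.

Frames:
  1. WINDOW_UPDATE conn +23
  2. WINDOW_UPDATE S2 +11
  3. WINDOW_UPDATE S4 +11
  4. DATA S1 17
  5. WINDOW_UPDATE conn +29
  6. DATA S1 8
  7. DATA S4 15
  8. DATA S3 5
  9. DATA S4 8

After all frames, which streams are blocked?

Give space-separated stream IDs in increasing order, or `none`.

Op 1: conn=48 S1=25 S2=25 S3=25 S4=25 blocked=[]
Op 2: conn=48 S1=25 S2=36 S3=25 S4=25 blocked=[]
Op 3: conn=48 S1=25 S2=36 S3=25 S4=36 blocked=[]
Op 4: conn=31 S1=8 S2=36 S3=25 S4=36 blocked=[]
Op 5: conn=60 S1=8 S2=36 S3=25 S4=36 blocked=[]
Op 6: conn=52 S1=0 S2=36 S3=25 S4=36 blocked=[1]
Op 7: conn=37 S1=0 S2=36 S3=25 S4=21 blocked=[1]
Op 8: conn=32 S1=0 S2=36 S3=20 S4=21 blocked=[1]
Op 9: conn=24 S1=0 S2=36 S3=20 S4=13 blocked=[1]

Answer: S1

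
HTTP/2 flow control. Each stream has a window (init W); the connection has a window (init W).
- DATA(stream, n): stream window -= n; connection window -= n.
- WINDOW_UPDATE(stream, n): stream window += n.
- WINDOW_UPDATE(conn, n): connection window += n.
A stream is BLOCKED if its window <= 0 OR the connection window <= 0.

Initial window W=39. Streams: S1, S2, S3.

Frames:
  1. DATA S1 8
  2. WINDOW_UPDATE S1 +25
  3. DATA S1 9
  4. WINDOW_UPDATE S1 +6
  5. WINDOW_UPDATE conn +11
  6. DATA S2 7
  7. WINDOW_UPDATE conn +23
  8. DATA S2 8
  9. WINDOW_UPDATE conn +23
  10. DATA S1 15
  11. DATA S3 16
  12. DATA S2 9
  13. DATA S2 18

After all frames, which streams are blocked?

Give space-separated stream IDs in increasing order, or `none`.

Answer: S2

Derivation:
Op 1: conn=31 S1=31 S2=39 S3=39 blocked=[]
Op 2: conn=31 S1=56 S2=39 S3=39 blocked=[]
Op 3: conn=22 S1=47 S2=39 S3=39 blocked=[]
Op 4: conn=22 S1=53 S2=39 S3=39 blocked=[]
Op 5: conn=33 S1=53 S2=39 S3=39 blocked=[]
Op 6: conn=26 S1=53 S2=32 S3=39 blocked=[]
Op 7: conn=49 S1=53 S2=32 S3=39 blocked=[]
Op 8: conn=41 S1=53 S2=24 S3=39 blocked=[]
Op 9: conn=64 S1=53 S2=24 S3=39 blocked=[]
Op 10: conn=49 S1=38 S2=24 S3=39 blocked=[]
Op 11: conn=33 S1=38 S2=24 S3=23 blocked=[]
Op 12: conn=24 S1=38 S2=15 S3=23 blocked=[]
Op 13: conn=6 S1=38 S2=-3 S3=23 blocked=[2]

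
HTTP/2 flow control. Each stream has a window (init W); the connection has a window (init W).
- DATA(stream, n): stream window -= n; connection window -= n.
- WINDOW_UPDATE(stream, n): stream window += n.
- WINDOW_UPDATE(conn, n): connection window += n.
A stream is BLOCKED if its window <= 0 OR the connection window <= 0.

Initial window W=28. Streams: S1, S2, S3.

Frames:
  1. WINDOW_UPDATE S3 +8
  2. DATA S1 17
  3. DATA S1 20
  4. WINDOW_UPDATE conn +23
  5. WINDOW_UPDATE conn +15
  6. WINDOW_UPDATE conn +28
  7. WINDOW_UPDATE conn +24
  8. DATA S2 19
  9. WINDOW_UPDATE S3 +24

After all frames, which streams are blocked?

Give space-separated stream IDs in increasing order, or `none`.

Op 1: conn=28 S1=28 S2=28 S3=36 blocked=[]
Op 2: conn=11 S1=11 S2=28 S3=36 blocked=[]
Op 3: conn=-9 S1=-9 S2=28 S3=36 blocked=[1, 2, 3]
Op 4: conn=14 S1=-9 S2=28 S3=36 blocked=[1]
Op 5: conn=29 S1=-9 S2=28 S3=36 blocked=[1]
Op 6: conn=57 S1=-9 S2=28 S3=36 blocked=[1]
Op 7: conn=81 S1=-9 S2=28 S3=36 blocked=[1]
Op 8: conn=62 S1=-9 S2=9 S3=36 blocked=[1]
Op 9: conn=62 S1=-9 S2=9 S3=60 blocked=[1]

Answer: S1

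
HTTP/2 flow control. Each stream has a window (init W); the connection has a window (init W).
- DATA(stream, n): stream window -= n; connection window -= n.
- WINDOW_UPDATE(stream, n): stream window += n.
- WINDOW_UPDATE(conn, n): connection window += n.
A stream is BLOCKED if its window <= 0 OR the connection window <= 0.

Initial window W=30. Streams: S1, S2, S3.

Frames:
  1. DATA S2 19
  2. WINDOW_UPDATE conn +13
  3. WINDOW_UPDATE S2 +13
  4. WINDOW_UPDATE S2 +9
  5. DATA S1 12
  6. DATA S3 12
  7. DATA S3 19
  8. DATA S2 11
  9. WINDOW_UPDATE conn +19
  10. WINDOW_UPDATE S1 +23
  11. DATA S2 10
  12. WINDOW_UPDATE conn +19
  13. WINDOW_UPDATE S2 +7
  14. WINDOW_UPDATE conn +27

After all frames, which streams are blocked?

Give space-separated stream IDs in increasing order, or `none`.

Op 1: conn=11 S1=30 S2=11 S3=30 blocked=[]
Op 2: conn=24 S1=30 S2=11 S3=30 blocked=[]
Op 3: conn=24 S1=30 S2=24 S3=30 blocked=[]
Op 4: conn=24 S1=30 S2=33 S3=30 blocked=[]
Op 5: conn=12 S1=18 S2=33 S3=30 blocked=[]
Op 6: conn=0 S1=18 S2=33 S3=18 blocked=[1, 2, 3]
Op 7: conn=-19 S1=18 S2=33 S3=-1 blocked=[1, 2, 3]
Op 8: conn=-30 S1=18 S2=22 S3=-1 blocked=[1, 2, 3]
Op 9: conn=-11 S1=18 S2=22 S3=-1 blocked=[1, 2, 3]
Op 10: conn=-11 S1=41 S2=22 S3=-1 blocked=[1, 2, 3]
Op 11: conn=-21 S1=41 S2=12 S3=-1 blocked=[1, 2, 3]
Op 12: conn=-2 S1=41 S2=12 S3=-1 blocked=[1, 2, 3]
Op 13: conn=-2 S1=41 S2=19 S3=-1 blocked=[1, 2, 3]
Op 14: conn=25 S1=41 S2=19 S3=-1 blocked=[3]

Answer: S3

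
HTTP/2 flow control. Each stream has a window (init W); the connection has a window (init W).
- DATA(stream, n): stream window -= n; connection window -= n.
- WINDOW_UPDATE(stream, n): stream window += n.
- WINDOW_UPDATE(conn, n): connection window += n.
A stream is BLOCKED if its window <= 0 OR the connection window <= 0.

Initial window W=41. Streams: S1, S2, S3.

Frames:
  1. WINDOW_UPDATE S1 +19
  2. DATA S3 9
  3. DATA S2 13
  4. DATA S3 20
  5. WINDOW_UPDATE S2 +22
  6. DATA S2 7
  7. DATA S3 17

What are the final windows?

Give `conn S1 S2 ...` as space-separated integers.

Answer: -25 60 43 -5

Derivation:
Op 1: conn=41 S1=60 S2=41 S3=41 blocked=[]
Op 2: conn=32 S1=60 S2=41 S3=32 blocked=[]
Op 3: conn=19 S1=60 S2=28 S3=32 blocked=[]
Op 4: conn=-1 S1=60 S2=28 S3=12 blocked=[1, 2, 3]
Op 5: conn=-1 S1=60 S2=50 S3=12 blocked=[1, 2, 3]
Op 6: conn=-8 S1=60 S2=43 S3=12 blocked=[1, 2, 3]
Op 7: conn=-25 S1=60 S2=43 S3=-5 blocked=[1, 2, 3]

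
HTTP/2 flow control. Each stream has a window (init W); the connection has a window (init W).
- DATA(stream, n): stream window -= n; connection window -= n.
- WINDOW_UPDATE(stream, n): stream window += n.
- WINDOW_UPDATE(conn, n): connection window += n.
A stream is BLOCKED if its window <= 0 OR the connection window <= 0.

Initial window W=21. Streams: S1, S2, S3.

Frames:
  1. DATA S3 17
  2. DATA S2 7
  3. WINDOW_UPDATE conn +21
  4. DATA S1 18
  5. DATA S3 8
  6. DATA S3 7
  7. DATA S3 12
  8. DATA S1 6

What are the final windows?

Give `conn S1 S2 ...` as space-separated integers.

Op 1: conn=4 S1=21 S2=21 S3=4 blocked=[]
Op 2: conn=-3 S1=21 S2=14 S3=4 blocked=[1, 2, 3]
Op 3: conn=18 S1=21 S2=14 S3=4 blocked=[]
Op 4: conn=0 S1=3 S2=14 S3=4 blocked=[1, 2, 3]
Op 5: conn=-8 S1=3 S2=14 S3=-4 blocked=[1, 2, 3]
Op 6: conn=-15 S1=3 S2=14 S3=-11 blocked=[1, 2, 3]
Op 7: conn=-27 S1=3 S2=14 S3=-23 blocked=[1, 2, 3]
Op 8: conn=-33 S1=-3 S2=14 S3=-23 blocked=[1, 2, 3]

Answer: -33 -3 14 -23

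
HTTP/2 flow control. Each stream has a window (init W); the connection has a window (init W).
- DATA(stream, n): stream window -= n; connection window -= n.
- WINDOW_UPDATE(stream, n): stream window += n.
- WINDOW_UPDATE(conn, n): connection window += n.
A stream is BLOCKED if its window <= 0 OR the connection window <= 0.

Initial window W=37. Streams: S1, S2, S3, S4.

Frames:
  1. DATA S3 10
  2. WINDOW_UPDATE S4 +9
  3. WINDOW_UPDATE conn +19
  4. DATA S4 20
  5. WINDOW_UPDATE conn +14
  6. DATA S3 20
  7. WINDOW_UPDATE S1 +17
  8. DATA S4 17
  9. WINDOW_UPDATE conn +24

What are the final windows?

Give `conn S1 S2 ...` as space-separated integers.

Answer: 27 54 37 7 9

Derivation:
Op 1: conn=27 S1=37 S2=37 S3=27 S4=37 blocked=[]
Op 2: conn=27 S1=37 S2=37 S3=27 S4=46 blocked=[]
Op 3: conn=46 S1=37 S2=37 S3=27 S4=46 blocked=[]
Op 4: conn=26 S1=37 S2=37 S3=27 S4=26 blocked=[]
Op 5: conn=40 S1=37 S2=37 S3=27 S4=26 blocked=[]
Op 6: conn=20 S1=37 S2=37 S3=7 S4=26 blocked=[]
Op 7: conn=20 S1=54 S2=37 S3=7 S4=26 blocked=[]
Op 8: conn=3 S1=54 S2=37 S3=7 S4=9 blocked=[]
Op 9: conn=27 S1=54 S2=37 S3=7 S4=9 blocked=[]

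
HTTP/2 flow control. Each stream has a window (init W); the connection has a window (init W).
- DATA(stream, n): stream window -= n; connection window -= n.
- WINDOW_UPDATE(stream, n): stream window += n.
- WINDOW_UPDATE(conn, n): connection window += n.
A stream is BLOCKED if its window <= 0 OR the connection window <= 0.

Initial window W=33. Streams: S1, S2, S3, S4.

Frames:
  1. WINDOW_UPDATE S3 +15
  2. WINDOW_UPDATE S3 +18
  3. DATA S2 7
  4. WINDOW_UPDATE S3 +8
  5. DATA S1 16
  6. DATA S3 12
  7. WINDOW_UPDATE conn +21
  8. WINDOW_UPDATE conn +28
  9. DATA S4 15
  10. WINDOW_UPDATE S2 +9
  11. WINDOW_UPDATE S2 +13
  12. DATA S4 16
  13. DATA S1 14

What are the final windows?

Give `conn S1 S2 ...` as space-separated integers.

Op 1: conn=33 S1=33 S2=33 S3=48 S4=33 blocked=[]
Op 2: conn=33 S1=33 S2=33 S3=66 S4=33 blocked=[]
Op 3: conn=26 S1=33 S2=26 S3=66 S4=33 blocked=[]
Op 4: conn=26 S1=33 S2=26 S3=74 S4=33 blocked=[]
Op 5: conn=10 S1=17 S2=26 S3=74 S4=33 blocked=[]
Op 6: conn=-2 S1=17 S2=26 S3=62 S4=33 blocked=[1, 2, 3, 4]
Op 7: conn=19 S1=17 S2=26 S3=62 S4=33 blocked=[]
Op 8: conn=47 S1=17 S2=26 S3=62 S4=33 blocked=[]
Op 9: conn=32 S1=17 S2=26 S3=62 S4=18 blocked=[]
Op 10: conn=32 S1=17 S2=35 S3=62 S4=18 blocked=[]
Op 11: conn=32 S1=17 S2=48 S3=62 S4=18 blocked=[]
Op 12: conn=16 S1=17 S2=48 S3=62 S4=2 blocked=[]
Op 13: conn=2 S1=3 S2=48 S3=62 S4=2 blocked=[]

Answer: 2 3 48 62 2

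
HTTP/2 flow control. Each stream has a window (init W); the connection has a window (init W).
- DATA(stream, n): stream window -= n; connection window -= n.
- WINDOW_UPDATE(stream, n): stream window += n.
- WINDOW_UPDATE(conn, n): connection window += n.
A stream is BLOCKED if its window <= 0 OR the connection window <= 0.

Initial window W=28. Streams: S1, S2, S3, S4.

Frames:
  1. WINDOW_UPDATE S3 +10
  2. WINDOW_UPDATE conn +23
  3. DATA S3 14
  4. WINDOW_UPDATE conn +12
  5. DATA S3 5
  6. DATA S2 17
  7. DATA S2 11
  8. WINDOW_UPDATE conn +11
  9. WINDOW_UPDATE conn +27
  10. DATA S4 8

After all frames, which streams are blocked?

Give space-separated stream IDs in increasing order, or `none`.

Answer: S2

Derivation:
Op 1: conn=28 S1=28 S2=28 S3=38 S4=28 blocked=[]
Op 2: conn=51 S1=28 S2=28 S3=38 S4=28 blocked=[]
Op 3: conn=37 S1=28 S2=28 S3=24 S4=28 blocked=[]
Op 4: conn=49 S1=28 S2=28 S3=24 S4=28 blocked=[]
Op 5: conn=44 S1=28 S2=28 S3=19 S4=28 blocked=[]
Op 6: conn=27 S1=28 S2=11 S3=19 S4=28 blocked=[]
Op 7: conn=16 S1=28 S2=0 S3=19 S4=28 blocked=[2]
Op 8: conn=27 S1=28 S2=0 S3=19 S4=28 blocked=[2]
Op 9: conn=54 S1=28 S2=0 S3=19 S4=28 blocked=[2]
Op 10: conn=46 S1=28 S2=0 S3=19 S4=20 blocked=[2]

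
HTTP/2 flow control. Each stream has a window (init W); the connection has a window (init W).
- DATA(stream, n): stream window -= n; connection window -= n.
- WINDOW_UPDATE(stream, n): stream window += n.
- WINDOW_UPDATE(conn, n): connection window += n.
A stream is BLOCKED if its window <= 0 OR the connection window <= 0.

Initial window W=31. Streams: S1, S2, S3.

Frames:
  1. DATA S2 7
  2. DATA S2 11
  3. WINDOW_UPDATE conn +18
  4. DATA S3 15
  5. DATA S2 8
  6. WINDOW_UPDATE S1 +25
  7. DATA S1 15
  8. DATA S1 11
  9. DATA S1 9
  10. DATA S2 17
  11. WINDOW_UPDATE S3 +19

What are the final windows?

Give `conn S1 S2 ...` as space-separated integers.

Op 1: conn=24 S1=31 S2=24 S3=31 blocked=[]
Op 2: conn=13 S1=31 S2=13 S3=31 blocked=[]
Op 3: conn=31 S1=31 S2=13 S3=31 blocked=[]
Op 4: conn=16 S1=31 S2=13 S3=16 blocked=[]
Op 5: conn=8 S1=31 S2=5 S3=16 blocked=[]
Op 6: conn=8 S1=56 S2=5 S3=16 blocked=[]
Op 7: conn=-7 S1=41 S2=5 S3=16 blocked=[1, 2, 3]
Op 8: conn=-18 S1=30 S2=5 S3=16 blocked=[1, 2, 3]
Op 9: conn=-27 S1=21 S2=5 S3=16 blocked=[1, 2, 3]
Op 10: conn=-44 S1=21 S2=-12 S3=16 blocked=[1, 2, 3]
Op 11: conn=-44 S1=21 S2=-12 S3=35 blocked=[1, 2, 3]

Answer: -44 21 -12 35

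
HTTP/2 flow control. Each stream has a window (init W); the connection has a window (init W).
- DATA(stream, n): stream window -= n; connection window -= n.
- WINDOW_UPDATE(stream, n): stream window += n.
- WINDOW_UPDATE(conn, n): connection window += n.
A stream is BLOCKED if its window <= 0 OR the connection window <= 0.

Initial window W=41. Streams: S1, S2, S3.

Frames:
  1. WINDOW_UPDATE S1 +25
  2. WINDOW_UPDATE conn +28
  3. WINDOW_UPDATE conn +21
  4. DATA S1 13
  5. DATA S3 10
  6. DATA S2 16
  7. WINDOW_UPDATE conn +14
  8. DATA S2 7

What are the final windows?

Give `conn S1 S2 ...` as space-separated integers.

Answer: 58 53 18 31

Derivation:
Op 1: conn=41 S1=66 S2=41 S3=41 blocked=[]
Op 2: conn=69 S1=66 S2=41 S3=41 blocked=[]
Op 3: conn=90 S1=66 S2=41 S3=41 blocked=[]
Op 4: conn=77 S1=53 S2=41 S3=41 blocked=[]
Op 5: conn=67 S1=53 S2=41 S3=31 blocked=[]
Op 6: conn=51 S1=53 S2=25 S3=31 blocked=[]
Op 7: conn=65 S1=53 S2=25 S3=31 blocked=[]
Op 8: conn=58 S1=53 S2=18 S3=31 blocked=[]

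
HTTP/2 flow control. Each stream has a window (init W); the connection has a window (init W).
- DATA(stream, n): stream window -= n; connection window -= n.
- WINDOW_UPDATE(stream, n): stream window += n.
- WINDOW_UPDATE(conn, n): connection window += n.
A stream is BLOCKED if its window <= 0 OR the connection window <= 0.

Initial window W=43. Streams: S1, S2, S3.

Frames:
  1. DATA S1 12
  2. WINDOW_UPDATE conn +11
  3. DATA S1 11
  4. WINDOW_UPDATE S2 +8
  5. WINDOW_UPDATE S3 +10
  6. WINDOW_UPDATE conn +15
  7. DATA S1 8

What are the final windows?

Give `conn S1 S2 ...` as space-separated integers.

Answer: 38 12 51 53

Derivation:
Op 1: conn=31 S1=31 S2=43 S3=43 blocked=[]
Op 2: conn=42 S1=31 S2=43 S3=43 blocked=[]
Op 3: conn=31 S1=20 S2=43 S3=43 blocked=[]
Op 4: conn=31 S1=20 S2=51 S3=43 blocked=[]
Op 5: conn=31 S1=20 S2=51 S3=53 blocked=[]
Op 6: conn=46 S1=20 S2=51 S3=53 blocked=[]
Op 7: conn=38 S1=12 S2=51 S3=53 blocked=[]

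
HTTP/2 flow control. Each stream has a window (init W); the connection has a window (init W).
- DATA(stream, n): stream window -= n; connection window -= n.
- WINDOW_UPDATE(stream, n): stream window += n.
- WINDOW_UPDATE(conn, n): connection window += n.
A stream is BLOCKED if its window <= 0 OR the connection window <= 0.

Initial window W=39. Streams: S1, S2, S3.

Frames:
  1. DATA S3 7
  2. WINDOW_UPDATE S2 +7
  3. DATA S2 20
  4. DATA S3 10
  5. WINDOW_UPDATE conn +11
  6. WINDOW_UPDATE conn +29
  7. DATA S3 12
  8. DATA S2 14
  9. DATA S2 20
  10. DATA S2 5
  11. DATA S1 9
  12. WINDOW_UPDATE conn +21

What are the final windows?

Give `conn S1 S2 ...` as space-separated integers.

Answer: 3 30 -13 10

Derivation:
Op 1: conn=32 S1=39 S2=39 S3=32 blocked=[]
Op 2: conn=32 S1=39 S2=46 S3=32 blocked=[]
Op 3: conn=12 S1=39 S2=26 S3=32 blocked=[]
Op 4: conn=2 S1=39 S2=26 S3=22 blocked=[]
Op 5: conn=13 S1=39 S2=26 S3=22 blocked=[]
Op 6: conn=42 S1=39 S2=26 S3=22 blocked=[]
Op 7: conn=30 S1=39 S2=26 S3=10 blocked=[]
Op 8: conn=16 S1=39 S2=12 S3=10 blocked=[]
Op 9: conn=-4 S1=39 S2=-8 S3=10 blocked=[1, 2, 3]
Op 10: conn=-9 S1=39 S2=-13 S3=10 blocked=[1, 2, 3]
Op 11: conn=-18 S1=30 S2=-13 S3=10 blocked=[1, 2, 3]
Op 12: conn=3 S1=30 S2=-13 S3=10 blocked=[2]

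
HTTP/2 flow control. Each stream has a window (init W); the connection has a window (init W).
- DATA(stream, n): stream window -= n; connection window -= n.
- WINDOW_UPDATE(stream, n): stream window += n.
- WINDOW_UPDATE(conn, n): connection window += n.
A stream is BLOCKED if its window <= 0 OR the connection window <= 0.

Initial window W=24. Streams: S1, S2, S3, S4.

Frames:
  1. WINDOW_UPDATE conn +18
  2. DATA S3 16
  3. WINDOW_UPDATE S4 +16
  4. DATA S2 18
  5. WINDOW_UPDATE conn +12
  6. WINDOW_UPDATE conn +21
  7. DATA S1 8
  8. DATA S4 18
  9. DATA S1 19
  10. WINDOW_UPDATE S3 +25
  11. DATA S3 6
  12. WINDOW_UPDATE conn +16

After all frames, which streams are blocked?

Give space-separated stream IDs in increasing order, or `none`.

Answer: S1

Derivation:
Op 1: conn=42 S1=24 S2=24 S3=24 S4=24 blocked=[]
Op 2: conn=26 S1=24 S2=24 S3=8 S4=24 blocked=[]
Op 3: conn=26 S1=24 S2=24 S3=8 S4=40 blocked=[]
Op 4: conn=8 S1=24 S2=6 S3=8 S4=40 blocked=[]
Op 5: conn=20 S1=24 S2=6 S3=8 S4=40 blocked=[]
Op 6: conn=41 S1=24 S2=6 S3=8 S4=40 blocked=[]
Op 7: conn=33 S1=16 S2=6 S3=8 S4=40 blocked=[]
Op 8: conn=15 S1=16 S2=6 S3=8 S4=22 blocked=[]
Op 9: conn=-4 S1=-3 S2=6 S3=8 S4=22 blocked=[1, 2, 3, 4]
Op 10: conn=-4 S1=-3 S2=6 S3=33 S4=22 blocked=[1, 2, 3, 4]
Op 11: conn=-10 S1=-3 S2=6 S3=27 S4=22 blocked=[1, 2, 3, 4]
Op 12: conn=6 S1=-3 S2=6 S3=27 S4=22 blocked=[1]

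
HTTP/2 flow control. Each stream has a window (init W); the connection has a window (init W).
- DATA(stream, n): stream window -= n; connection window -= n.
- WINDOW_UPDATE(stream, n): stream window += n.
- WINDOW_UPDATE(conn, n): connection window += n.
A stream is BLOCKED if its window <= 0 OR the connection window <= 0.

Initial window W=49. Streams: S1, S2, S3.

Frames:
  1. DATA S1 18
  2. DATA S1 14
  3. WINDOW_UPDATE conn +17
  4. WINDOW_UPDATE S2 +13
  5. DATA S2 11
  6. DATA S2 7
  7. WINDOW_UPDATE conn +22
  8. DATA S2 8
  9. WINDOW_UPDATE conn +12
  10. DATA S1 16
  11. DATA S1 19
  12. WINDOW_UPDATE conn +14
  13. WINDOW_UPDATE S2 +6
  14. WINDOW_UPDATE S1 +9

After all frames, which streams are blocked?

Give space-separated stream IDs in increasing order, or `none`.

Op 1: conn=31 S1=31 S2=49 S3=49 blocked=[]
Op 2: conn=17 S1=17 S2=49 S3=49 blocked=[]
Op 3: conn=34 S1=17 S2=49 S3=49 blocked=[]
Op 4: conn=34 S1=17 S2=62 S3=49 blocked=[]
Op 5: conn=23 S1=17 S2=51 S3=49 blocked=[]
Op 6: conn=16 S1=17 S2=44 S3=49 blocked=[]
Op 7: conn=38 S1=17 S2=44 S3=49 blocked=[]
Op 8: conn=30 S1=17 S2=36 S3=49 blocked=[]
Op 9: conn=42 S1=17 S2=36 S3=49 blocked=[]
Op 10: conn=26 S1=1 S2=36 S3=49 blocked=[]
Op 11: conn=7 S1=-18 S2=36 S3=49 blocked=[1]
Op 12: conn=21 S1=-18 S2=36 S3=49 blocked=[1]
Op 13: conn=21 S1=-18 S2=42 S3=49 blocked=[1]
Op 14: conn=21 S1=-9 S2=42 S3=49 blocked=[1]

Answer: S1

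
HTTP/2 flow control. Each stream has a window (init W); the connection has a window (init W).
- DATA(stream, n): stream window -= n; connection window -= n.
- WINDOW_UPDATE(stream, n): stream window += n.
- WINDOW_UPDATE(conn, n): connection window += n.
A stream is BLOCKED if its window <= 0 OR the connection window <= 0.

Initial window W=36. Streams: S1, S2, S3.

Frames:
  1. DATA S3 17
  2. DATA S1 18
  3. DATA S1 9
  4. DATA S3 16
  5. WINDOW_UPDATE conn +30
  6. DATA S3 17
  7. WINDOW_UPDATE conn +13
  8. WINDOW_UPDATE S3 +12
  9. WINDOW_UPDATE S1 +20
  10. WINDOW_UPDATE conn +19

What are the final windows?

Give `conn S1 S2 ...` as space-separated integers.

Op 1: conn=19 S1=36 S2=36 S3=19 blocked=[]
Op 2: conn=1 S1=18 S2=36 S3=19 blocked=[]
Op 3: conn=-8 S1=9 S2=36 S3=19 blocked=[1, 2, 3]
Op 4: conn=-24 S1=9 S2=36 S3=3 blocked=[1, 2, 3]
Op 5: conn=6 S1=9 S2=36 S3=3 blocked=[]
Op 6: conn=-11 S1=9 S2=36 S3=-14 blocked=[1, 2, 3]
Op 7: conn=2 S1=9 S2=36 S3=-14 blocked=[3]
Op 8: conn=2 S1=9 S2=36 S3=-2 blocked=[3]
Op 9: conn=2 S1=29 S2=36 S3=-2 blocked=[3]
Op 10: conn=21 S1=29 S2=36 S3=-2 blocked=[3]

Answer: 21 29 36 -2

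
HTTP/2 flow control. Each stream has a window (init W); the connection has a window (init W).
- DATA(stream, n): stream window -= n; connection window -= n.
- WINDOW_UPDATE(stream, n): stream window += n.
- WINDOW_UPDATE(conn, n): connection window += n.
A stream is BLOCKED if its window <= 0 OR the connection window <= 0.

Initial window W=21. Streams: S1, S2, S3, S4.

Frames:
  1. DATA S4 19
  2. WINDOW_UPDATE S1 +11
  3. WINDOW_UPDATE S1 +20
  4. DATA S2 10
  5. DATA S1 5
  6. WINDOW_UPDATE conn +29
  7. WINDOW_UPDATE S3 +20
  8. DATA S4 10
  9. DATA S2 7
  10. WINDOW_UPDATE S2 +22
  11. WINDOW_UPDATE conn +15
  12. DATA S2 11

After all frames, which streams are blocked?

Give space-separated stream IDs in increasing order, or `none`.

Op 1: conn=2 S1=21 S2=21 S3=21 S4=2 blocked=[]
Op 2: conn=2 S1=32 S2=21 S3=21 S4=2 blocked=[]
Op 3: conn=2 S1=52 S2=21 S3=21 S4=2 blocked=[]
Op 4: conn=-8 S1=52 S2=11 S3=21 S4=2 blocked=[1, 2, 3, 4]
Op 5: conn=-13 S1=47 S2=11 S3=21 S4=2 blocked=[1, 2, 3, 4]
Op 6: conn=16 S1=47 S2=11 S3=21 S4=2 blocked=[]
Op 7: conn=16 S1=47 S2=11 S3=41 S4=2 blocked=[]
Op 8: conn=6 S1=47 S2=11 S3=41 S4=-8 blocked=[4]
Op 9: conn=-1 S1=47 S2=4 S3=41 S4=-8 blocked=[1, 2, 3, 4]
Op 10: conn=-1 S1=47 S2=26 S3=41 S4=-8 blocked=[1, 2, 3, 4]
Op 11: conn=14 S1=47 S2=26 S3=41 S4=-8 blocked=[4]
Op 12: conn=3 S1=47 S2=15 S3=41 S4=-8 blocked=[4]

Answer: S4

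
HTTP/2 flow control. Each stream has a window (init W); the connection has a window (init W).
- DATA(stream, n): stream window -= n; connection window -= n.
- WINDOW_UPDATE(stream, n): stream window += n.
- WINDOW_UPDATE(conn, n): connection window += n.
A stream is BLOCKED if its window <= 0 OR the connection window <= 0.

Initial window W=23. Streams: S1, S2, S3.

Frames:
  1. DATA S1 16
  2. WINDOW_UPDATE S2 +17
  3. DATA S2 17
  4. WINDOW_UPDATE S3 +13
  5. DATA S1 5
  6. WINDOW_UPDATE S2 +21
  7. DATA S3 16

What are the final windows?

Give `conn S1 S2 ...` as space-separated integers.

Op 1: conn=7 S1=7 S2=23 S3=23 blocked=[]
Op 2: conn=7 S1=7 S2=40 S3=23 blocked=[]
Op 3: conn=-10 S1=7 S2=23 S3=23 blocked=[1, 2, 3]
Op 4: conn=-10 S1=7 S2=23 S3=36 blocked=[1, 2, 3]
Op 5: conn=-15 S1=2 S2=23 S3=36 blocked=[1, 2, 3]
Op 6: conn=-15 S1=2 S2=44 S3=36 blocked=[1, 2, 3]
Op 7: conn=-31 S1=2 S2=44 S3=20 blocked=[1, 2, 3]

Answer: -31 2 44 20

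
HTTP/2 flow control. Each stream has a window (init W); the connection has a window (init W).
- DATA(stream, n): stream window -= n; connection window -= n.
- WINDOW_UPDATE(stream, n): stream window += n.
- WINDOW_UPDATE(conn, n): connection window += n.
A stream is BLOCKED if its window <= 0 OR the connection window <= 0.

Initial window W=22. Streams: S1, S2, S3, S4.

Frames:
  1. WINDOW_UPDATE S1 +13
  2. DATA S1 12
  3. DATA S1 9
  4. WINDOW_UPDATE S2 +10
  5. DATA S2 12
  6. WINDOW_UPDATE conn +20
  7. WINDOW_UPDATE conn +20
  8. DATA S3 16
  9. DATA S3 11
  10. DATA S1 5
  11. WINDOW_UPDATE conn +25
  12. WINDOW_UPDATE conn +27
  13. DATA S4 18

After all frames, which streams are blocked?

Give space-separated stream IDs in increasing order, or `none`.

Op 1: conn=22 S1=35 S2=22 S3=22 S4=22 blocked=[]
Op 2: conn=10 S1=23 S2=22 S3=22 S4=22 blocked=[]
Op 3: conn=1 S1=14 S2=22 S3=22 S4=22 blocked=[]
Op 4: conn=1 S1=14 S2=32 S3=22 S4=22 blocked=[]
Op 5: conn=-11 S1=14 S2=20 S3=22 S4=22 blocked=[1, 2, 3, 4]
Op 6: conn=9 S1=14 S2=20 S3=22 S4=22 blocked=[]
Op 7: conn=29 S1=14 S2=20 S3=22 S4=22 blocked=[]
Op 8: conn=13 S1=14 S2=20 S3=6 S4=22 blocked=[]
Op 9: conn=2 S1=14 S2=20 S3=-5 S4=22 blocked=[3]
Op 10: conn=-3 S1=9 S2=20 S3=-5 S4=22 blocked=[1, 2, 3, 4]
Op 11: conn=22 S1=9 S2=20 S3=-5 S4=22 blocked=[3]
Op 12: conn=49 S1=9 S2=20 S3=-5 S4=22 blocked=[3]
Op 13: conn=31 S1=9 S2=20 S3=-5 S4=4 blocked=[3]

Answer: S3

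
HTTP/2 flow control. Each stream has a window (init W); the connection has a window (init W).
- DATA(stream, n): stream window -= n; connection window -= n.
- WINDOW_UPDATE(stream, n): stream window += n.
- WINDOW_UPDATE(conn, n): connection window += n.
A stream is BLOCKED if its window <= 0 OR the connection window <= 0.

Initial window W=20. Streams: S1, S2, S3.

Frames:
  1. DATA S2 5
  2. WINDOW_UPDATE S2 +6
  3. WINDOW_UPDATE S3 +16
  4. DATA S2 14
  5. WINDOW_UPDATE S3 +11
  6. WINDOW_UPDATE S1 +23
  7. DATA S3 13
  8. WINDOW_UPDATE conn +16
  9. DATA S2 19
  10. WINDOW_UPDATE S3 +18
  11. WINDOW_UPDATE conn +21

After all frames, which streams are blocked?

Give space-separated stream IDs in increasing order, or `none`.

Answer: S2

Derivation:
Op 1: conn=15 S1=20 S2=15 S3=20 blocked=[]
Op 2: conn=15 S1=20 S2=21 S3=20 blocked=[]
Op 3: conn=15 S1=20 S2=21 S3=36 blocked=[]
Op 4: conn=1 S1=20 S2=7 S3=36 blocked=[]
Op 5: conn=1 S1=20 S2=7 S3=47 blocked=[]
Op 6: conn=1 S1=43 S2=7 S3=47 blocked=[]
Op 7: conn=-12 S1=43 S2=7 S3=34 blocked=[1, 2, 3]
Op 8: conn=4 S1=43 S2=7 S3=34 blocked=[]
Op 9: conn=-15 S1=43 S2=-12 S3=34 blocked=[1, 2, 3]
Op 10: conn=-15 S1=43 S2=-12 S3=52 blocked=[1, 2, 3]
Op 11: conn=6 S1=43 S2=-12 S3=52 blocked=[2]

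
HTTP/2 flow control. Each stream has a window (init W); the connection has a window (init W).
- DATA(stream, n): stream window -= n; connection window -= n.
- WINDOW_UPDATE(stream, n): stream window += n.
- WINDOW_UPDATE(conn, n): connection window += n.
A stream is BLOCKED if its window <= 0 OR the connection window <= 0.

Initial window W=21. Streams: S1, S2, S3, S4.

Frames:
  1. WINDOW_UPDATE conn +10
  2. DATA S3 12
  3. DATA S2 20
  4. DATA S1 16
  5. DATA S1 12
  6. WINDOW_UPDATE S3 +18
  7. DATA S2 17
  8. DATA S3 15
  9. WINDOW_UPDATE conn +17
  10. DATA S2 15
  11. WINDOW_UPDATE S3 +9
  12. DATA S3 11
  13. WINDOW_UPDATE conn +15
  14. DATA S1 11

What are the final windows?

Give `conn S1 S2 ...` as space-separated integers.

Answer: -66 -18 -31 10 21

Derivation:
Op 1: conn=31 S1=21 S2=21 S3=21 S4=21 blocked=[]
Op 2: conn=19 S1=21 S2=21 S3=9 S4=21 blocked=[]
Op 3: conn=-1 S1=21 S2=1 S3=9 S4=21 blocked=[1, 2, 3, 4]
Op 4: conn=-17 S1=5 S2=1 S3=9 S4=21 blocked=[1, 2, 3, 4]
Op 5: conn=-29 S1=-7 S2=1 S3=9 S4=21 blocked=[1, 2, 3, 4]
Op 6: conn=-29 S1=-7 S2=1 S3=27 S4=21 blocked=[1, 2, 3, 4]
Op 7: conn=-46 S1=-7 S2=-16 S3=27 S4=21 blocked=[1, 2, 3, 4]
Op 8: conn=-61 S1=-7 S2=-16 S3=12 S4=21 blocked=[1, 2, 3, 4]
Op 9: conn=-44 S1=-7 S2=-16 S3=12 S4=21 blocked=[1, 2, 3, 4]
Op 10: conn=-59 S1=-7 S2=-31 S3=12 S4=21 blocked=[1, 2, 3, 4]
Op 11: conn=-59 S1=-7 S2=-31 S3=21 S4=21 blocked=[1, 2, 3, 4]
Op 12: conn=-70 S1=-7 S2=-31 S3=10 S4=21 blocked=[1, 2, 3, 4]
Op 13: conn=-55 S1=-7 S2=-31 S3=10 S4=21 blocked=[1, 2, 3, 4]
Op 14: conn=-66 S1=-18 S2=-31 S3=10 S4=21 blocked=[1, 2, 3, 4]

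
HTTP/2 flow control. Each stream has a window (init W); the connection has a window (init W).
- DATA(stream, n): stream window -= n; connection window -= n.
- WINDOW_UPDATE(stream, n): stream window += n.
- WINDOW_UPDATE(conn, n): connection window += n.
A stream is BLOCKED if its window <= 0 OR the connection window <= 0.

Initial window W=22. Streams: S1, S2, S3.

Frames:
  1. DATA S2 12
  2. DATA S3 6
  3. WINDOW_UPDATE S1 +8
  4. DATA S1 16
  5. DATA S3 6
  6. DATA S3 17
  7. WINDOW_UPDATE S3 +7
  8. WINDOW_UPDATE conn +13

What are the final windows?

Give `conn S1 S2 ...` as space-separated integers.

Answer: -22 14 10 0

Derivation:
Op 1: conn=10 S1=22 S2=10 S3=22 blocked=[]
Op 2: conn=4 S1=22 S2=10 S3=16 blocked=[]
Op 3: conn=4 S1=30 S2=10 S3=16 blocked=[]
Op 4: conn=-12 S1=14 S2=10 S3=16 blocked=[1, 2, 3]
Op 5: conn=-18 S1=14 S2=10 S3=10 blocked=[1, 2, 3]
Op 6: conn=-35 S1=14 S2=10 S3=-7 blocked=[1, 2, 3]
Op 7: conn=-35 S1=14 S2=10 S3=0 blocked=[1, 2, 3]
Op 8: conn=-22 S1=14 S2=10 S3=0 blocked=[1, 2, 3]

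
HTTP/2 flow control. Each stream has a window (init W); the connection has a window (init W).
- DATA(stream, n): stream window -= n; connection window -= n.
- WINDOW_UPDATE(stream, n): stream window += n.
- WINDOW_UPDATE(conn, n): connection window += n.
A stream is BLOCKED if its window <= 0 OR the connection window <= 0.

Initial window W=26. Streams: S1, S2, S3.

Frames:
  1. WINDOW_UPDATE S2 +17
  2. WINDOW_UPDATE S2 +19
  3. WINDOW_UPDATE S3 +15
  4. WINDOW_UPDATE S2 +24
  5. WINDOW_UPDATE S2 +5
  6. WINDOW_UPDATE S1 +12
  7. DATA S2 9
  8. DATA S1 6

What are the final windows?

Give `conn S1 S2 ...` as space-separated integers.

Op 1: conn=26 S1=26 S2=43 S3=26 blocked=[]
Op 2: conn=26 S1=26 S2=62 S3=26 blocked=[]
Op 3: conn=26 S1=26 S2=62 S3=41 blocked=[]
Op 4: conn=26 S1=26 S2=86 S3=41 blocked=[]
Op 5: conn=26 S1=26 S2=91 S3=41 blocked=[]
Op 6: conn=26 S1=38 S2=91 S3=41 blocked=[]
Op 7: conn=17 S1=38 S2=82 S3=41 blocked=[]
Op 8: conn=11 S1=32 S2=82 S3=41 blocked=[]

Answer: 11 32 82 41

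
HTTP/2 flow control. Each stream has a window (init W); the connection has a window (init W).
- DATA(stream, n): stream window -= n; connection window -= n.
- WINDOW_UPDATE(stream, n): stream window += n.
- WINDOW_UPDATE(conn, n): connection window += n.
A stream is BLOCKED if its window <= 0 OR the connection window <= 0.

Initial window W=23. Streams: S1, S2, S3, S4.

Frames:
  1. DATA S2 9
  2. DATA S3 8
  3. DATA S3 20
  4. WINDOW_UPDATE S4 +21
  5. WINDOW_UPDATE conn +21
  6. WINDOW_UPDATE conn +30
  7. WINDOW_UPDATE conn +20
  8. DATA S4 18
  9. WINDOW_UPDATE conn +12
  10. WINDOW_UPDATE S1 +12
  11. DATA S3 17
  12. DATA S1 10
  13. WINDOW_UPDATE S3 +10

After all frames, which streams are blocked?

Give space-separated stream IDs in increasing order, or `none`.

Answer: S3

Derivation:
Op 1: conn=14 S1=23 S2=14 S3=23 S4=23 blocked=[]
Op 2: conn=6 S1=23 S2=14 S3=15 S4=23 blocked=[]
Op 3: conn=-14 S1=23 S2=14 S3=-5 S4=23 blocked=[1, 2, 3, 4]
Op 4: conn=-14 S1=23 S2=14 S3=-5 S4=44 blocked=[1, 2, 3, 4]
Op 5: conn=7 S1=23 S2=14 S3=-5 S4=44 blocked=[3]
Op 6: conn=37 S1=23 S2=14 S3=-5 S4=44 blocked=[3]
Op 7: conn=57 S1=23 S2=14 S3=-5 S4=44 blocked=[3]
Op 8: conn=39 S1=23 S2=14 S3=-5 S4=26 blocked=[3]
Op 9: conn=51 S1=23 S2=14 S3=-5 S4=26 blocked=[3]
Op 10: conn=51 S1=35 S2=14 S3=-5 S4=26 blocked=[3]
Op 11: conn=34 S1=35 S2=14 S3=-22 S4=26 blocked=[3]
Op 12: conn=24 S1=25 S2=14 S3=-22 S4=26 blocked=[3]
Op 13: conn=24 S1=25 S2=14 S3=-12 S4=26 blocked=[3]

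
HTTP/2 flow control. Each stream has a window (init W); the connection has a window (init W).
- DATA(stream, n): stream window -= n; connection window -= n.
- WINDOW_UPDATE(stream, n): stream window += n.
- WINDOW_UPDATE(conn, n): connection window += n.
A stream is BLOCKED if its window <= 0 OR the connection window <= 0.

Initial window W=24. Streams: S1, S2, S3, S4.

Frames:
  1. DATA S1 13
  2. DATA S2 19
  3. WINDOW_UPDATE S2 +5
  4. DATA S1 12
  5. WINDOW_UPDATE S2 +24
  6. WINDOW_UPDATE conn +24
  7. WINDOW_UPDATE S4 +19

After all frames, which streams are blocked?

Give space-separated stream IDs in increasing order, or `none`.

Answer: S1

Derivation:
Op 1: conn=11 S1=11 S2=24 S3=24 S4=24 blocked=[]
Op 2: conn=-8 S1=11 S2=5 S3=24 S4=24 blocked=[1, 2, 3, 4]
Op 3: conn=-8 S1=11 S2=10 S3=24 S4=24 blocked=[1, 2, 3, 4]
Op 4: conn=-20 S1=-1 S2=10 S3=24 S4=24 blocked=[1, 2, 3, 4]
Op 5: conn=-20 S1=-1 S2=34 S3=24 S4=24 blocked=[1, 2, 3, 4]
Op 6: conn=4 S1=-1 S2=34 S3=24 S4=24 blocked=[1]
Op 7: conn=4 S1=-1 S2=34 S3=24 S4=43 blocked=[1]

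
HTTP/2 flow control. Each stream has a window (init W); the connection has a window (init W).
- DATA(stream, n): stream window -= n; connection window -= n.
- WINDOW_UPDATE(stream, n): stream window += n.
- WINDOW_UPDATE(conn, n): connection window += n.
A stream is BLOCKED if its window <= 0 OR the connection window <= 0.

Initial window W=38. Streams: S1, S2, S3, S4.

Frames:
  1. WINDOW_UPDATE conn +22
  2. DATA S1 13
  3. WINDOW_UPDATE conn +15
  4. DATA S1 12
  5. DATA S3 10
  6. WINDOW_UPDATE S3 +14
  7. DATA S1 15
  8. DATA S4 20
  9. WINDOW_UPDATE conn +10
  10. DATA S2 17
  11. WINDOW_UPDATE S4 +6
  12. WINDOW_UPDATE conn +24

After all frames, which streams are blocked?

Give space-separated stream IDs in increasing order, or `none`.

Answer: S1

Derivation:
Op 1: conn=60 S1=38 S2=38 S3=38 S4=38 blocked=[]
Op 2: conn=47 S1=25 S2=38 S3=38 S4=38 blocked=[]
Op 3: conn=62 S1=25 S2=38 S3=38 S4=38 blocked=[]
Op 4: conn=50 S1=13 S2=38 S3=38 S4=38 blocked=[]
Op 5: conn=40 S1=13 S2=38 S3=28 S4=38 blocked=[]
Op 6: conn=40 S1=13 S2=38 S3=42 S4=38 blocked=[]
Op 7: conn=25 S1=-2 S2=38 S3=42 S4=38 blocked=[1]
Op 8: conn=5 S1=-2 S2=38 S3=42 S4=18 blocked=[1]
Op 9: conn=15 S1=-2 S2=38 S3=42 S4=18 blocked=[1]
Op 10: conn=-2 S1=-2 S2=21 S3=42 S4=18 blocked=[1, 2, 3, 4]
Op 11: conn=-2 S1=-2 S2=21 S3=42 S4=24 blocked=[1, 2, 3, 4]
Op 12: conn=22 S1=-2 S2=21 S3=42 S4=24 blocked=[1]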